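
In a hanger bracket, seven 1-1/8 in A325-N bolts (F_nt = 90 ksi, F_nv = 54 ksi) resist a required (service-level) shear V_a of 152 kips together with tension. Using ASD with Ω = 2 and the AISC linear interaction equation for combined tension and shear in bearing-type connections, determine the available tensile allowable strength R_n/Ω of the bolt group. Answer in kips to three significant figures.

A_b = π·1.125²/4 = 0.994 in²; f_rv = 152 / (7 × 0.994) = 21.84 ksi.
F'_nt = 1.3 F_nt − (Ω F_nt / F_nv) f_rv = 1.3·90 − (2·90/54)·21.84 = 44.18 ksi, capped at F_nt → F'_nt = 44.18 ksi.
R_n = F'_nt · A_b · n = 44.18 × 0.994 × 7 = 307.4 kips.
Allowable strength R_n/Ω = 307.4 / 2 = 154 kips.

154 kips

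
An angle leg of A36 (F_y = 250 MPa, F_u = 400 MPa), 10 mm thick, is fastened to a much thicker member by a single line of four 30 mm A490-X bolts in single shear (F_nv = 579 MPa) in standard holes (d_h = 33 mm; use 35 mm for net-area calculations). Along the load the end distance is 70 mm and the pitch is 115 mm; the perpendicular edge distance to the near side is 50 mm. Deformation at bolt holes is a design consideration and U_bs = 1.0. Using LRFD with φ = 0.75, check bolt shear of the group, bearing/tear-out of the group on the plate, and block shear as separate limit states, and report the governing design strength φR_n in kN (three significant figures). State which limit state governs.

564 kN (block shear governs)

Bolt shear: A_b = π·30²/4 = 706.9 mm²; R_n = 579 × 706.9 × 4 × 1 / 1000 = 1637 kN → 0.75 × 1637 = 1230 kN.
Bearing: edge l_c = 53.5, r_n = 256.8 kN; interior l_c = 82, r_n = 288 kN; R_n = 256.8 + 3·288 = 1121 kN → 841 kN.
Block shear: A_gv = 4150, A_nv = 2925, A_nt = 325 mm²; R_n = min(0.6F_uA_nv, 0.6F_yA_gv) + U_bs·F_u·A_nt = 752.5 kN → 564 kN.
Block shear governs: 564 kN.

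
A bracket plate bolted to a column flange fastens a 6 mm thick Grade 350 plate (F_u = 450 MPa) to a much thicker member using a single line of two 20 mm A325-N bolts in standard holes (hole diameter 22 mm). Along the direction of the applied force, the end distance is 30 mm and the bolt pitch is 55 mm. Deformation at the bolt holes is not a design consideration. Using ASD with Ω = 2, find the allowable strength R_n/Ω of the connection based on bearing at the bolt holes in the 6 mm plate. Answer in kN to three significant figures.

Per bolt r_n = 1.5 l_c t F_u ≤ 3.0 d t F_u; upper limit = 3.0 × 20 × 6 × 450 / 1000 = 162 kN.
Edge bolt: l_c = 30 − 22/2 = 19 mm → 1.5 × 19 × 6 × 450 / 1000 = 76.95 → r_n = 76.95 kN.
Interior bolts: l_c = 55 − 22 = 33 mm → 1.5 × 33 × 6 × 450 / 1000 = 133.7 → r_n = 133.7 kN.
R_n = 1 × 76.95 + 1 × 133.7 = 210.6 kN.
Allowable strength R_n/Ω = 210.6 / 2 = 105 kN.

105 kN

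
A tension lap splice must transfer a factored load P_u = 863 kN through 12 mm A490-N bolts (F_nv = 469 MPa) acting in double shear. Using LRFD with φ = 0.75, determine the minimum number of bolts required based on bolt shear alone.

A_b = π·12²/4 = 113.1 mm².
Per-bolt design strength φR_n = 0.75 × 469 × 113.1 × 2 / 1000 = 79.56 kN.
n ≥ 863 / 79.56 = 10.85 → use 11 bolts.

11 bolts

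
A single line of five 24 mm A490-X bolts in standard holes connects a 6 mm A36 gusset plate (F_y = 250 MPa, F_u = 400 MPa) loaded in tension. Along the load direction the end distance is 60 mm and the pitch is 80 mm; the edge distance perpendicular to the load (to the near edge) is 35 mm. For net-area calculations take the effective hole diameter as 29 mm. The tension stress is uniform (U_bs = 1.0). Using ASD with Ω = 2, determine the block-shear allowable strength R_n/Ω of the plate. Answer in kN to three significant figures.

196 kN

Shear plane L_v = 60 + 4·80 = 380 mm; A_gv = 380 × 6 = 2280 mm².
A_nv = (380 − 4.5·29) × 6 = 1497 mm².
A_nt = (35 − 0.5·29) × 6 = 123 mm².
0.6 F_u A_nv = 359.3 kN; 0.6 F_y A_gv = 342 kN → shear yielding governs the shear term.
R_n = 342 + 1.0 × 400 × 123 / 1000 = 391.2 kN.
Allowable strength R_n/Ω = 391.2 / 2 = 196 kN.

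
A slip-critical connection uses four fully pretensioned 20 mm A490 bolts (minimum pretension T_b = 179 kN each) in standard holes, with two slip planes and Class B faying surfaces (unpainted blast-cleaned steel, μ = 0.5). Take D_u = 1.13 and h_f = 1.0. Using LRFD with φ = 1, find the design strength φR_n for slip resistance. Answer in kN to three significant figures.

R_n = μ · D_u · h_f · T_b · n_s · n_b = 0.5 × 1.13 × 1.0 × 179 × 2 × 4 = 809.1 kN.
Design strength φR_n = 1 × 809.1 = 809 kN.

809 kN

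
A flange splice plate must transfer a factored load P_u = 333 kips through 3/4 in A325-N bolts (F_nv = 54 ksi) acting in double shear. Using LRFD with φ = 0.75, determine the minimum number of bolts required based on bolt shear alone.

A_b = π·0.75²/4 = 0.4418 in².
Per-bolt design strength φR_n = 0.75 × 54 × 0.4418 × 2 = 35.78 kips.
n ≥ 333 / 35.78 = 9.306 → use 10 bolts.

10 bolts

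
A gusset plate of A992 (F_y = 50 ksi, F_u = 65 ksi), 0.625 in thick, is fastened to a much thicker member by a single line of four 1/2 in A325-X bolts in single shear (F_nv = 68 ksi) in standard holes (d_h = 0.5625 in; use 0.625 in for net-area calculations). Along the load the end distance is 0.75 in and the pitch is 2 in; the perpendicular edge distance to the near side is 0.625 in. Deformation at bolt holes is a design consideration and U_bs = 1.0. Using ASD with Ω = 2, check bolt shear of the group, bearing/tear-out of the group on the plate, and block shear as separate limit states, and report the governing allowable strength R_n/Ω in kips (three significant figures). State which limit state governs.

26.7 kips (bolt shear governs)

Bolt shear: A_b = π·0.5²/4 = 0.1963 in²; R_n = 68 × 0.1963 × 4 × 1 = 53.41 kips → 53.41 / 2 = 26.7 kips.
Bearing: edge l_c = 0.4688, r_n = 22.85 kips; interior l_c = 1.438, r_n = 48.75 kips; R_n = 22.85 + 3·48.75 = 169.1 kips → 84.6 kips.
Block shear: A_gv = 4.219, A_nv = 2.852, A_nt = 0.1953 in²; R_n = min(0.6F_uA_nv, 0.6F_yA_gv) + U_bs·F_u·A_nt = 123.9 kips → 62 kips.
Bolt shear governs: 26.7 kips.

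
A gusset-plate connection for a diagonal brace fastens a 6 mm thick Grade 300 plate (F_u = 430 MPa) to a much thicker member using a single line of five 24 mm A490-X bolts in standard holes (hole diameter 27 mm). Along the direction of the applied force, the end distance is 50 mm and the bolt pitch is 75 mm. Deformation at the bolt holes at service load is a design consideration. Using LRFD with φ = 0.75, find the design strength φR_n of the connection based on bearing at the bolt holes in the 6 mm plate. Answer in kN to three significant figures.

Per bolt r_n = 1.2 l_c t F_u ≤ 2.4 d t F_u; upper limit = 2.4 × 24 × 6 × 430 / 1000 = 148.6 kN.
Edge bolt: l_c = 50 − 27/2 = 36.5 mm → 1.2 × 36.5 × 6 × 430 / 1000 = 113 → r_n = 113 kN.
Interior bolts: l_c = 75 − 27 = 48 mm → 1.2 × 48 × 6 × 430 / 1000 = 148.6 → r_n = 148.6 kN.
R_n = 1 × 113 + 4 × 148.6 = 707.4 kN.
Design strength φR_n = 0.75 × 707.4 = 531 kN.

531 kN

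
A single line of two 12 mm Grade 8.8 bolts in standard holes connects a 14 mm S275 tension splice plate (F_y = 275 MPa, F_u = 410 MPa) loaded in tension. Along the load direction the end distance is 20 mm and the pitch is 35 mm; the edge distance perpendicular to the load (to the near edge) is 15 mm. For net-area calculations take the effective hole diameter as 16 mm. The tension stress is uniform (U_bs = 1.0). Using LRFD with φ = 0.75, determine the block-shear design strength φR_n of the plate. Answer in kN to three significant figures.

Shear plane L_v = 20 + 1·35 = 55 mm; A_gv = 55 × 14 = 770 mm².
A_nv = (55 − 1.5·16) × 14 = 434 mm².
A_nt = (15 − 0.5·16) × 14 = 98 mm².
0.6 F_u A_nv = 106.8 kN; 0.6 F_y A_gv = 127 kN → shear rupture governs the shear term.
R_n = 106.8 + 1.0 × 410 × 98 / 1000 = 146.9 kN.
Design strength φR_n = 0.75 × 146.9 = 110 kN.

110 kN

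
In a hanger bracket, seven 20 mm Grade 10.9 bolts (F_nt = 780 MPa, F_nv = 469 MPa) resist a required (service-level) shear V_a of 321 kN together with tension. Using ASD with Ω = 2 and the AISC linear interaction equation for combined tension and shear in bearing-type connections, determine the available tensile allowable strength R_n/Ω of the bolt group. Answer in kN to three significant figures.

581 kN

A_b = π·20²/4 = 314.2 mm²; f_rv = 321 × 1000 / (7 × 314.2) = 146 MPa.
F'_nt = 1.3 F_nt − (Ω F_nt / F_nv) f_rv = 1.3·780 − (2·780/469)·146 = 528.5 MPa, capped at F_nt → F'_nt = 528.5 MPa.
R_n = F'_nt · A_b · n = 528.5 × 314.2 × 7 / 1000 = 1162 kN.
Allowable strength R_n/Ω = 1162 / 2 = 581 kN.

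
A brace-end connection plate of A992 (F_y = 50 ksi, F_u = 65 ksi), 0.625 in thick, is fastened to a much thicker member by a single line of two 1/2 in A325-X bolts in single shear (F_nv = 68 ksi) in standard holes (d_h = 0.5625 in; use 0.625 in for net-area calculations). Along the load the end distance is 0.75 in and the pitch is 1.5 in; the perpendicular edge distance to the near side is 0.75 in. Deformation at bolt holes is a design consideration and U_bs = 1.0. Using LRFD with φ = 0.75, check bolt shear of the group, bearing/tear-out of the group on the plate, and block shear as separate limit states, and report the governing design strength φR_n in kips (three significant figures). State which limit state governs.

Bolt shear: A_b = π·0.5²/4 = 0.1963 in²; R_n = 68 × 0.1963 × 2 × 1 = 26.7 kips → 0.75 × 26.7 = 20 kips.
Bearing: edge l_c = 0.4688, r_n = 22.85 kips; interior l_c = 0.9375, r_n = 45.7 kips; R_n = 22.85 + 1·45.7 = 68.55 kips → 51.4 kips.
Block shear: A_gv = 1.406, A_nv = 0.8203, A_nt = 0.2734 in²; R_n = min(0.6F_uA_nv, 0.6F_yA_gv) + U_bs·F_u·A_nt = 49.77 kips → 37.3 kips.
Bolt shear governs: 20 kips.

20 kips (bolt shear governs)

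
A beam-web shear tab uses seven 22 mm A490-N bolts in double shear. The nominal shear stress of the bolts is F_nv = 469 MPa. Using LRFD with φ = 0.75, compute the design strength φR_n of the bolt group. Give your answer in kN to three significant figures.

A_b = π × 22² / 4 = 380.1 mm².
R_n = F_nv · A_b · n · n_s = 469 × 380.1 × 7 × 2 / 1000 = 2496 kN.
Design strength φR_n = 0.75 × 2496 = 1870 kN.

1870 kN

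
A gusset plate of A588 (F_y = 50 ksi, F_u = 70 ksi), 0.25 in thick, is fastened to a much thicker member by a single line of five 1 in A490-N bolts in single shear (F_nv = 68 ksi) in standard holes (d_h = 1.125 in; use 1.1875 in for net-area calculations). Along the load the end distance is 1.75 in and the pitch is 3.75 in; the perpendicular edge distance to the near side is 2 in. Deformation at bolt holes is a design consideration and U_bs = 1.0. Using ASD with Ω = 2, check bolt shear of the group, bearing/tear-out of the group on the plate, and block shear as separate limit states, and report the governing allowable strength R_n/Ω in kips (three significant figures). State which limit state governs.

72.2 kips (block shear governs)

Bolt shear: A_b = π·1²/4 = 0.7854 in²; R_n = 68 × 0.7854 × 5 × 1 = 267 kips → 267 / 2 = 134 kips.
Bearing: edge l_c = 1.188, r_n = 24.94 kips; interior l_c = 2.625, r_n = 42 kips; R_n = 24.94 + 4·42 = 192.9 kips → 96.5 kips.
Block shear: A_gv = 4.188, A_nv = 2.852, A_nt = 0.3516 in²; R_n = min(0.6F_uA_nv, 0.6F_yA_gv) + U_bs·F_u·A_nt = 144.4 kips → 72.2 kips.
Block shear governs: 72.2 kips.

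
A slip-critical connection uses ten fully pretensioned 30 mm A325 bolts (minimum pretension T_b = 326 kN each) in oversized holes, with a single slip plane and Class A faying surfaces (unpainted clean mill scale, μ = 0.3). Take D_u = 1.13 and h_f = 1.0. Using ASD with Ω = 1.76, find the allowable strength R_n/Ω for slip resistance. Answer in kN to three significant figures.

628 kN

R_n = μ · D_u · h_f · T_b · n_s · n_b = 0.3 × 1.13 × 1.0 × 326 × 1 × 10 = 1105 kN.
Allowable strength R_n/Ω = 1105 / 1.76 = 628 kN.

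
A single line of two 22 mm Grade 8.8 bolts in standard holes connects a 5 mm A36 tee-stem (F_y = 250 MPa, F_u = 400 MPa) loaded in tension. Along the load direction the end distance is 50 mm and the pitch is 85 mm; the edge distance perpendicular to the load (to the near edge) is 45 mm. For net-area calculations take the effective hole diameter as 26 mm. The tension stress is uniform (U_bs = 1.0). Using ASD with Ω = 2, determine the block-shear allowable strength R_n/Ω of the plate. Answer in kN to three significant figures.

82.6 kN

Shear plane L_v = 50 + 1·85 = 135 mm; A_gv = 135 × 5 = 675 mm².
A_nv = (135 − 1.5·26) × 5 = 480 mm².
A_nt = (45 − 0.5·26) × 5 = 160 mm².
0.6 F_u A_nv = 115.2 kN; 0.6 F_y A_gv = 101.2 kN → shear yielding governs the shear term.
R_n = 101.2 + 1.0 × 400 × 160 / 1000 = 165.2 kN.
Allowable strength R_n/Ω = 165.2 / 2 = 82.6 kN.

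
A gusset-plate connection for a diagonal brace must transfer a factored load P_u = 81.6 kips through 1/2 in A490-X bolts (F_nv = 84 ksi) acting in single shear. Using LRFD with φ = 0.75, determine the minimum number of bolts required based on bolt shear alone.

7 bolts

A_b = π·0.5²/4 = 0.1963 in².
Per-bolt design strength φR_n = 0.75 × 84 × 0.1963 × 1 = 12.37 kips.
n ≥ 81.6 / 12.37 = 6.597 → use 7 bolts.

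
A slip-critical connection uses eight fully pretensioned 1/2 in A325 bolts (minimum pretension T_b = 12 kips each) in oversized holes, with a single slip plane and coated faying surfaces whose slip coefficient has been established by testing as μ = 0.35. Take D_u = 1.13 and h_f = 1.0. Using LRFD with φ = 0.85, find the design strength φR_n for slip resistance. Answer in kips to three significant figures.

32.3 kips

R_n = μ · D_u · h_f · T_b · n_s · n_b = 0.35 × 1.13 × 1.0 × 12 × 1 × 8 = 37.97 kips.
Design strength φR_n = 0.85 × 37.97 = 32.3 kips.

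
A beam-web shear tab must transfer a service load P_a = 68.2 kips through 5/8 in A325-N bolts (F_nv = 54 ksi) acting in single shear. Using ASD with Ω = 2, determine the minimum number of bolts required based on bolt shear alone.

9 bolts

A_b = π·0.625²/4 = 0.3068 in².
Per-bolt allowable strength R_n/Ω = 54 × 0.3068 × 1 / 2 = 8.283 kips.
n ≥ 68.2 / 8.283 = 8.233 → use 9 bolts.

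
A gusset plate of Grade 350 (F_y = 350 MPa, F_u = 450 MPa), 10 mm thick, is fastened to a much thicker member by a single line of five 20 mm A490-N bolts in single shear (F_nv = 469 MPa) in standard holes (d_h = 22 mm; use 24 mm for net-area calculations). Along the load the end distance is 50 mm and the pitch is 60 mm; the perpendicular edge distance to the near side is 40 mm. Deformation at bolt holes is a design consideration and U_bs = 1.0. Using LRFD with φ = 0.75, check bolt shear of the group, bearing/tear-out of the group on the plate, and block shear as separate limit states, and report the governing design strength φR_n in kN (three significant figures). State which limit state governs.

463 kN (block shear governs)

Bolt shear: A_b = π·20²/4 = 314.2 mm²; R_n = 469 × 314.2 × 5 × 1 / 1000 = 736.7 kN → 0.75 × 736.7 = 553 kN.
Bearing: edge l_c = 39, r_n = 210.6 kN; interior l_c = 38, r_n = 205.2 kN; R_n = 210.6 + 4·205.2 = 1031 kN → 774 kN.
Block shear: A_gv = 2900, A_nv = 1820, A_nt = 280 mm²; R_n = min(0.6F_uA_nv, 0.6F_yA_gv) + U_bs·F_u·A_nt = 617.4 kN → 463 kN.
Block shear governs: 463 kN.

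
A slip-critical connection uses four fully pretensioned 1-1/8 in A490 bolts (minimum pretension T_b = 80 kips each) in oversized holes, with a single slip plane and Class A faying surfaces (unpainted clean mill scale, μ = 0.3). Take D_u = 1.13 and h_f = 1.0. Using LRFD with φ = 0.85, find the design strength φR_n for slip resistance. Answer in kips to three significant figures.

R_n = μ · D_u · h_f · T_b · n_s · n_b = 0.3 × 1.13 × 1.0 × 80 × 1 × 4 = 108.5 kips.
Design strength φR_n = 0.85 × 108.5 = 92.2 kips.

92.2 kips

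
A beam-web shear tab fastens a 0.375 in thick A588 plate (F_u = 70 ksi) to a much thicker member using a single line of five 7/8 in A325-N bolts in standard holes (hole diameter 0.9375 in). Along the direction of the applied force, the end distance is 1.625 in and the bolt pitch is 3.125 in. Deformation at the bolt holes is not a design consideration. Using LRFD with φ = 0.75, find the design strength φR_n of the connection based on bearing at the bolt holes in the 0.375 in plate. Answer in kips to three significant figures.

241 kips

Per bolt r_n = 1.5 l_c t F_u ≤ 3.0 d t F_u; upper limit = 3.0 × 0.875 × 0.375 × 70 = 68.91 kips.
Edge bolt: l_c = 1.625 − 0.9375/2 = 1.156 in → 1.5 × 1.156 × 0.375 × 70 = 45.53 → r_n = 45.53 kips.
Interior bolts: l_c = 3.125 − 0.9375 = 2.188 in → 1.5 × 2.188 × 0.375 × 70 = 86.13 → r_n = 68.91 kips.
R_n = 1 × 45.53 + 4 × 68.91 = 321.2 kips.
Design strength φR_n = 0.75 × 321.2 = 241 kips.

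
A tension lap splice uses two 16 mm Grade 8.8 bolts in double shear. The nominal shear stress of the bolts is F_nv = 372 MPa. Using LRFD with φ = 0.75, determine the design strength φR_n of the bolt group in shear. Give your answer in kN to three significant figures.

A_b = π × 16² / 4 = 201.1 mm².
R_n = F_nv · A_b · n · n_s = 372 × 201.1 × 2 × 2 / 1000 = 299.2 kN.
Design strength φR_n = 0.75 × 299.2 = 224 kN.

224 kN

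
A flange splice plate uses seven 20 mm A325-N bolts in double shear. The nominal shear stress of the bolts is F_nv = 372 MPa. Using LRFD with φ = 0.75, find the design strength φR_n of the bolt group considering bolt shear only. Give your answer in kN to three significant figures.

A_b = π × 20² / 4 = 314.2 mm².
R_n = F_nv · A_b · n · n_s = 372 × 314.2 × 7 × 2 / 1000 = 1636 kN.
Design strength φR_n = 0.75 × 1636 = 1230 kN.

1230 kN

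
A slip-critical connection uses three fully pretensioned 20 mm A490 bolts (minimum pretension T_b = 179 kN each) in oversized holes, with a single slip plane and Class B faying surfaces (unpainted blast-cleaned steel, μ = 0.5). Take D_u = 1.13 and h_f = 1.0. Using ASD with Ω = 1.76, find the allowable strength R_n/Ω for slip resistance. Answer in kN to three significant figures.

172 kN

R_n = μ · D_u · h_f · T_b · n_s · n_b = 0.5 × 1.13 × 1.0 × 179 × 1 × 3 = 303.4 kN.
Allowable strength R_n/Ω = 303.4 / 1.76 = 172 kN.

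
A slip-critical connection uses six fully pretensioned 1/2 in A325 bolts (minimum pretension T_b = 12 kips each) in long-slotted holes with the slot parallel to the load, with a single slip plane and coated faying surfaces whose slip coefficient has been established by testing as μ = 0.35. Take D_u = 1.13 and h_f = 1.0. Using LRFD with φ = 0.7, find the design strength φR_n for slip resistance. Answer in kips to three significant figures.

19.9 kips

R_n = μ · D_u · h_f · T_b · n_s · n_b = 0.35 × 1.13 × 1.0 × 12 × 1 × 6 = 28.48 kips.
Design strength φR_n = 0.7 × 28.48 = 19.9 kips.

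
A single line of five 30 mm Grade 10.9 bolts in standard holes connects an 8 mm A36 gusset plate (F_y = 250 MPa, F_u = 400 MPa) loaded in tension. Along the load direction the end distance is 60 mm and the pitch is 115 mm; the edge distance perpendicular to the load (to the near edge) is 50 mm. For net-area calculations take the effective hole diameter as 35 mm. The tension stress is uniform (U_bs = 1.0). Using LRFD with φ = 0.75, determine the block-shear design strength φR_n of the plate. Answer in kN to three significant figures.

546 kN

Shear plane L_v = 60 + 4·115 = 520 mm; A_gv = 520 × 8 = 4160 mm².
A_nv = (520 − 4.5·35) × 8 = 2900 mm².
A_nt = (50 − 0.5·35) × 8 = 260 mm².
0.6 F_u A_nv = 696 kN; 0.6 F_y A_gv = 624 kN → shear yielding governs the shear term.
R_n = 624 + 1.0 × 400 × 260 / 1000 = 728 kN.
Design strength φR_n = 0.75 × 728 = 546 kN.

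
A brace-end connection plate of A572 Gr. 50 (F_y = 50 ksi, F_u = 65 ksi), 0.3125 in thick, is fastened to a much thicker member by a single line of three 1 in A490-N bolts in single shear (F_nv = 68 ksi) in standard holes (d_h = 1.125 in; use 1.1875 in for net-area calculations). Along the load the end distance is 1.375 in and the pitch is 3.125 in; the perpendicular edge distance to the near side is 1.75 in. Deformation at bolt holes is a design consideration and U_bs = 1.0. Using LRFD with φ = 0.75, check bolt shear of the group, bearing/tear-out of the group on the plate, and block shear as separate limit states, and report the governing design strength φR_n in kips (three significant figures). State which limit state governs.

Bolt shear: A_b = π·1²/4 = 0.7854 in²; R_n = 68 × 0.7854 × 3 × 1 = 160.2 kips → 0.75 × 160.2 = 120 kips.
Bearing: edge l_c = 0.8125, r_n = 19.8 kips; interior l_c = 2, r_n = 48.75 kips; R_n = 19.8 + 2·48.75 = 117.3 kips → 88 kips.
Block shear: A_gv = 2.383, A_nv = 1.455, A_nt = 0.3613 in²; R_n = min(0.6F_uA_nv, 0.6F_yA_gv) + U_bs·F_u·A_nt = 80.23 kips → 60.2 kips.
Block shear governs: 60.2 kips.

60.2 kips (block shear governs)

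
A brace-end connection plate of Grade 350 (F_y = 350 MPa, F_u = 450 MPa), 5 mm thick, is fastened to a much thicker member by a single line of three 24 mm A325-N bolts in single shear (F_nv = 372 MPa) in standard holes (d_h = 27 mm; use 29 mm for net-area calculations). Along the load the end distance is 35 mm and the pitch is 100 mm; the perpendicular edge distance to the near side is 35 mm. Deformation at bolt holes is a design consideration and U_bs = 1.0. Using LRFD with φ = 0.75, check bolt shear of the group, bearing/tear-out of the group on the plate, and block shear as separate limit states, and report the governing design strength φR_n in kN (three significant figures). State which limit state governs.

199 kN (block shear governs)

Bolt shear: A_b = π·24²/4 = 452.4 mm²; R_n = 372 × 452.4 × 3 × 1 / 1000 = 504.9 kN → 0.75 × 504.9 = 379 kN.
Bearing: edge l_c = 21.5, r_n = 58.05 kN; interior l_c = 73, r_n = 129.6 kN; R_n = 58.05 + 2·129.6 = 317.2 kN → 238 kN.
Block shear: A_gv = 1175, A_nv = 812.5, A_nt = 102.5 mm²; R_n = min(0.6F_uA_nv, 0.6F_yA_gv) + U_bs·F_u·A_nt = 265.5 kN → 199 kN.
Block shear governs: 199 kN.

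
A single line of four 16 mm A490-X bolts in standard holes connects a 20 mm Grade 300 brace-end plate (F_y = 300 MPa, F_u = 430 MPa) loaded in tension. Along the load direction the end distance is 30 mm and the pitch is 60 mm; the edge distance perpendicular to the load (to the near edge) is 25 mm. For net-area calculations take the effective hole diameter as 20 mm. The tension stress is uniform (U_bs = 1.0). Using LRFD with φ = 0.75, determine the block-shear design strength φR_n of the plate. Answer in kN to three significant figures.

Shear plane L_v = 30 + 3·60 = 210 mm; A_gv = 210 × 20 = 4200 mm².
A_nv = (210 − 3.5·20) × 20 = 2800 mm².
A_nt = (25 − 0.5·20) × 20 = 300 mm².
0.6 F_u A_nv = 722.4 kN; 0.6 F_y A_gv = 756 kN → shear rupture governs the shear term.
R_n = 722.4 + 1.0 × 430 × 300 / 1000 = 851.4 kN.
Design strength φR_n = 0.75 × 851.4 = 639 kN.

639 kN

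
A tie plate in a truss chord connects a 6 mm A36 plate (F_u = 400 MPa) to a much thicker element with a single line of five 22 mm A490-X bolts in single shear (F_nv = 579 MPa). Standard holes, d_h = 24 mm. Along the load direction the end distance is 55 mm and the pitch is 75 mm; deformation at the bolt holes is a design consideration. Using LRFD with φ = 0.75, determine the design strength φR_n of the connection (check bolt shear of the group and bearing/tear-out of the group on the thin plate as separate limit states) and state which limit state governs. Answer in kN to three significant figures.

Bolt shear: A_b = π·22²/4 = 380.1 mm²; R_n = 579 × 380.1 × 5 × 1 / 1000 = 1100 kN → 0.75 × 1100 = 825 kN.
Bearing (1.2 l_c t F_u ≤ 2.4 d t F_u): upper limit = 2.4·22·6·400 / 1000 = 126.7 kN.
  Edge l_c = 55 − 24/2 = 43 → r_n = 123.8 kN; interior l_c = 75 − 24 = 51 → r_n = 126.7 kN.
  R_n,bearing = 1·123.8 + 4·126.7 = 630.7 kN → 0.75 × 630.7 = 473 kN.
Bearing governs: 473 kN.

473 kN (bearing governs)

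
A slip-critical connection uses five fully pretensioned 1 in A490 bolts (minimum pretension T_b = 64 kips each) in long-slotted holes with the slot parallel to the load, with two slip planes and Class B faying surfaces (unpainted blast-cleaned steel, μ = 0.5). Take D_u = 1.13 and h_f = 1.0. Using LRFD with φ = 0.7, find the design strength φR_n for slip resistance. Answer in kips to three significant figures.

R_n = μ · D_u · h_f · T_b · n_s · n_b = 0.5 × 1.13 × 1.0 × 64 × 2 × 5 = 361.6 kips.
Design strength φR_n = 0.7 × 361.6 = 253 kips.

253 kips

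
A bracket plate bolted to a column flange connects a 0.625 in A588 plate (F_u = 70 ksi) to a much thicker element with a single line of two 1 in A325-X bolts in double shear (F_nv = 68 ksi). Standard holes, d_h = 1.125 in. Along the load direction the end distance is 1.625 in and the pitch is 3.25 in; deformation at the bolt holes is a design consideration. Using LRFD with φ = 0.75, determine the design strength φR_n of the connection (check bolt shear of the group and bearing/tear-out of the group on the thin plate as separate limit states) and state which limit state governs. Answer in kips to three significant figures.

Bolt shear: A_b = π·1²/4 = 0.7854 in²; R_n = 68 × 0.7854 × 2 × 2 = 213.6 kips → 0.75 × 213.6 = 160 kips.
Bearing (1.2 l_c t F_u ≤ 2.4 d t F_u): upper limit = 2.4·1·0.625·70 = 105 kips.
  Edge l_c = 1.625 − 1.125/2 = 1.062 → r_n = 55.78 kips; interior l_c = 3.25 − 1.125 = 2.125 → r_n = 105 kips.
  R_n,bearing = 1·55.78 + 1·105 = 160.8 kips → 0.75 × 160.8 = 121 kips.
Bearing governs: 121 kips.

121 kips (bearing governs)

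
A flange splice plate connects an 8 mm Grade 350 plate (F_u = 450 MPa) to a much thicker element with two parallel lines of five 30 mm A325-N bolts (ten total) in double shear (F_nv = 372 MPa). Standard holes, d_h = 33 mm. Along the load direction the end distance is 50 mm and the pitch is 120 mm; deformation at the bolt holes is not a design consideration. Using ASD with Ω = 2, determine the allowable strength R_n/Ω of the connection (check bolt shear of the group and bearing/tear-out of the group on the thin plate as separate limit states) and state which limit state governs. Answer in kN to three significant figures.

1480 kN (bearing governs)

Bolt shear: A_b = π·30²/4 = 706.9 mm²; R_n = 372 × 706.9 × 10 × 2 / 1000 = 5259 kN → 5259 / 2 = 2630 kN.
Bearing (1.5 l_c t F_u ≤ 3.0 d t F_u): upper limit = 3.0·30·8·450 / 1000 = 324 kN.
  Edge l_c = 50 − 33/2 = 33.5 → r_n = 180.9 kN; interior l_c = 120 − 33 = 87 → r_n = 324 kN.
  R_n,bearing = 2·180.9 + 8·324 = 2954 kN → 2954 / 2 = 1480 kN.
Bearing governs: 1480 kN.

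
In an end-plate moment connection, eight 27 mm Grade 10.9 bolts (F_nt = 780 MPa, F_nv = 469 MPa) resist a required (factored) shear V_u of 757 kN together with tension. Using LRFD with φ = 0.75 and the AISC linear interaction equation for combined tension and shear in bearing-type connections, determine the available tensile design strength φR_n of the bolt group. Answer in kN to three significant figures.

2220 kN

A_b = π·27²/4 = 572.6 mm²; f_rv = 757 × 1000 / (8 × 572.6) = 165.3 MPa.
F'_nt = 1.3 F_nt − (F_nt / φF_nv) f_rv = 1.3·780 − (780/(0.75·469))·165.3 = 647.5 MPa, capped at F_nt → F'_nt = 647.5 MPa.
R_n = F'_nt · A_b · n = 647.5 × 572.6 × 8 / 1000 = 2966 kN.
Design strength φR_n = 0.75 × 2966 = 2220 kN.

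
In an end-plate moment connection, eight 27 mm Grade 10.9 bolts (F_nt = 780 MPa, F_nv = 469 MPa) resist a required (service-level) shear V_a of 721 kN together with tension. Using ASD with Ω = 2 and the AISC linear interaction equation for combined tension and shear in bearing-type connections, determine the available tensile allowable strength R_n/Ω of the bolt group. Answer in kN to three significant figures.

1120 kN

A_b = π·27²/4 = 572.6 mm²; f_rv = 721 × 1000 / (8 × 572.6) = 157.4 MPa.
F'_nt = 1.3 F_nt − (Ω F_nt / F_nv) f_rv = 1.3·780 − (2·780/469)·157.4 = 490.4 MPa, capped at F_nt → F'_nt = 490.4 MPa.
R_n = F'_nt · A_b · n = 490.4 × 572.6 × 8 / 1000 = 2246 kN.
Allowable strength R_n/Ω = 2246 / 2 = 1120 kN.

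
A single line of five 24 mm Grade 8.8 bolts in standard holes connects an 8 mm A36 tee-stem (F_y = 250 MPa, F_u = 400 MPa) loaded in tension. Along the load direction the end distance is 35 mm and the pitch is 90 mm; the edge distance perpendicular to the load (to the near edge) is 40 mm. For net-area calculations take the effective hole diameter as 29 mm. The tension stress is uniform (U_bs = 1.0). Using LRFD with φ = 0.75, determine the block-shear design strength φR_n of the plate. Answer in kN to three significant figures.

417 kN

Shear plane L_v = 35 + 4·90 = 395 mm; A_gv = 395 × 8 = 3160 mm².
A_nv = (395 − 4.5·29) × 8 = 2116 mm².
A_nt = (40 − 0.5·29) × 8 = 204 mm².
0.6 F_u A_nv = 507.8 kN; 0.6 F_y A_gv = 474 kN → shear yielding governs the shear term.
R_n = 474 + 1.0 × 400 × 204 / 1000 = 555.6 kN.
Design strength φR_n = 0.75 × 555.6 = 417 kN.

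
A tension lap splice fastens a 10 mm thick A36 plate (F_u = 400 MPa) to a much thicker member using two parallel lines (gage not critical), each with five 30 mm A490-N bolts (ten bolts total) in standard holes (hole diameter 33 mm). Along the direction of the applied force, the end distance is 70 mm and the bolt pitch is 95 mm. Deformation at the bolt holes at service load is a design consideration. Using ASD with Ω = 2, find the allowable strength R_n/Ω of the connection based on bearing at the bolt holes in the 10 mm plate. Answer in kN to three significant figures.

Per bolt r_n = 1.2 l_c t F_u ≤ 2.4 d t F_u; upper limit = 2.4 × 30 × 10 × 400 / 1000 = 288 kN.
Edge bolt: l_c = 70 − 33/2 = 53.5 mm → 1.2 × 53.5 × 10 × 400 / 1000 = 256.8 → r_n = 256.8 kN.
Interior bolts: l_c = 95 − 33 = 62 mm → 1.2 × 62 × 10 × 400 / 1000 = 297.6 → r_n = 288 kN.
R_n = 2 × 256.8 + 8 × 288 = 2818 kN.
Allowable strength R_n/Ω = 2818 / 2 = 1410 kN.

1410 kN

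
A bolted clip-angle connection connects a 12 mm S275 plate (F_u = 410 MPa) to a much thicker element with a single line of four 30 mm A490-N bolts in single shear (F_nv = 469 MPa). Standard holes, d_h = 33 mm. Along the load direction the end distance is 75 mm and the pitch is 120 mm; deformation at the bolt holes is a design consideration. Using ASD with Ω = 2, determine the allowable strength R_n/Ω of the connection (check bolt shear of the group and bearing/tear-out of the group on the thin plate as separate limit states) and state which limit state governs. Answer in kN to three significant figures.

663 kN (bolt shear governs)

Bolt shear: A_b = π·30²/4 = 706.9 mm²; R_n = 469 × 706.9 × 4 × 1 / 1000 = 1326 kN → 1326 / 2 = 663 kN.
Bearing (1.2 l_c t F_u ≤ 2.4 d t F_u): upper limit = 2.4·30·12·410 / 1000 = 354.2 kN.
  Edge l_c = 75 − 33/2 = 58.5 → r_n = 345.4 kN; interior l_c = 120 − 33 = 87 → r_n = 354.2 kN.
  R_n,bearing = 1·345.4 + 3·354.2 = 1408 kN → 1408 / 2 = 704 kN.
Bolt shear governs: 663 kN.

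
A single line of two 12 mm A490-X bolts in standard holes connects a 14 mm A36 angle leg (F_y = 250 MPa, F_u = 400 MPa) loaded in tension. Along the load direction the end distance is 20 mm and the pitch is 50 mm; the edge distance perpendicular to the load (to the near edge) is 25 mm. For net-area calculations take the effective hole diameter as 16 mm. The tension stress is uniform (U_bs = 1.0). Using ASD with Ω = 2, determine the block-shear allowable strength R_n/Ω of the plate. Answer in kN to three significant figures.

Shear plane L_v = 20 + 1·50 = 70 mm; A_gv = 70 × 14 = 980 mm².
A_nv = (70 − 1.5·16) × 14 = 644 mm².
A_nt = (25 − 0.5·16) × 14 = 238 mm².
0.6 F_u A_nv = 154.6 kN; 0.6 F_y A_gv = 147 kN → shear yielding governs the shear term.
R_n = 147 + 1.0 × 400 × 238 / 1000 = 242.2 kN.
Allowable strength R_n/Ω = 242.2 / 2 = 121 kN.

121 kN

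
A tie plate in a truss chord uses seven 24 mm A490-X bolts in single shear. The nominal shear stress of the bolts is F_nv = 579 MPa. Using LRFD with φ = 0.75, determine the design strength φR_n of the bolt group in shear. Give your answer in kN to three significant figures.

A_b = π × 24² / 4 = 452.4 mm².
R_n = F_nv · A_b · n · n_s = 579 × 452.4 × 7 × 1 / 1000 = 1834 kN.
Design strength φR_n = 0.75 × 1834 = 1380 kN.

1380 kN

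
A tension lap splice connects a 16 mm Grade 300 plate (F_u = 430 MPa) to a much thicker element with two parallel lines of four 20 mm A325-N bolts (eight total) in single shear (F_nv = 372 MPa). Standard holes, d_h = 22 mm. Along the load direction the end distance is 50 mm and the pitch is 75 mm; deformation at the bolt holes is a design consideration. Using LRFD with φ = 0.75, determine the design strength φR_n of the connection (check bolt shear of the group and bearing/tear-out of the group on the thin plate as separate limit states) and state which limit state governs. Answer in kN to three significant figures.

Bolt shear: A_b = π·20²/4 = 314.2 mm²; R_n = 372 × 314.2 × 8 × 1 / 1000 = 934.9 kN → 0.75 × 934.9 = 701 kN.
Bearing (1.2 l_c t F_u ≤ 2.4 d t F_u): upper limit = 2.4·20·16·430 / 1000 = 330.2 kN.
  Edge l_c = 50 − 22/2 = 39 → r_n = 322 kN; interior l_c = 75 − 22 = 53 → r_n = 330.2 kN.
  R_n,bearing = 2·322 + 6·330.2 = 2625 kN → 0.75 × 2625 = 1970 kN.
Bolt shear governs: 701 kN.

701 kN (bolt shear governs)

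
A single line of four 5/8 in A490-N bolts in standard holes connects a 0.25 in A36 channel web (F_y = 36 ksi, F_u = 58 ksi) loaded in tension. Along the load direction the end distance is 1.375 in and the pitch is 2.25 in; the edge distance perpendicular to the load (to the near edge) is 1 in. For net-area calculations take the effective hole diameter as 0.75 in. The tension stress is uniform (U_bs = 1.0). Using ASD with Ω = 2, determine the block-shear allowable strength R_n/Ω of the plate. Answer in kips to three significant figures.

Shear plane L_v = 1.375 + 3·2.25 = 8.125 in; A_gv = 8.125 × 0.25 = 2.031 in².
A_nv = (8.125 − 3.5·0.75) × 0.25 = 1.375 in².
A_nt = (1 − 0.5·0.75) × 0.25 = 0.1562 in².
0.6 F_u A_nv = 47.85 kips; 0.6 F_y A_gv = 43.87 kips → shear yielding governs the shear term.
R_n = 43.87 + 1.0 × 58 × 0.1562 = 52.94 kips.
Allowable strength R_n/Ω = 52.94 / 2 = 26.5 kips.

26.5 kips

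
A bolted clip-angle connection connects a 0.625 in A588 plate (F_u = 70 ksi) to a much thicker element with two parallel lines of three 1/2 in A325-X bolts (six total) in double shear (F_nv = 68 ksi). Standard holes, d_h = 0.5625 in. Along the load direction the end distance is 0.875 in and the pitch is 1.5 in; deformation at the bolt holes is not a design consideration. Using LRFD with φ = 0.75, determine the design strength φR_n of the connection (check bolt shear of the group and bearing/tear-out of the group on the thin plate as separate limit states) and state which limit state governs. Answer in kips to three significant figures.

Bolt shear: A_b = π·0.5²/4 = 0.1963 in²; R_n = 68 × 0.1963 × 6 × 2 = 160.2 kips → 0.75 × 160.2 = 120 kips.
Bearing (1.5 l_c t F_u ≤ 3.0 d t F_u): upper limit = 3.0·0.5·0.625·70 = 65.62 kips.
  Edge l_c = 0.875 − 0.5625/2 = 0.5938 → r_n = 38.96 kips; interior l_c = 1.5 − 0.5625 = 0.9375 → r_n = 61.52 kips.
  R_n,bearing = 2·38.96 + 4·61.52 = 324 kips → 0.75 × 324 = 243 kips.
Bolt shear governs: 120 kips.

120 kips (bolt shear governs)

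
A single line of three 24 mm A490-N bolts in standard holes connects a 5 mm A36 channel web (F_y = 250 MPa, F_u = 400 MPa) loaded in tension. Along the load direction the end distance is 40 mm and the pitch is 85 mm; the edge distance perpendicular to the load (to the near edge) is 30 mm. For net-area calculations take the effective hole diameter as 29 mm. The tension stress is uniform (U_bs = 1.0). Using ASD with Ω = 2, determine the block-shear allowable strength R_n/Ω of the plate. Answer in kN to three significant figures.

94.2 kN

Shear plane L_v = 40 + 2·85 = 210 mm; A_gv = 210 × 5 = 1050 mm².
A_nv = (210 − 2.5·29) × 5 = 687.5 mm².
A_nt = (30 − 0.5·29) × 5 = 77.5 mm².
0.6 F_u A_nv = 165 kN; 0.6 F_y A_gv = 157.5 kN → shear yielding governs the shear term.
R_n = 157.5 + 1.0 × 400 × 77.5 / 1000 = 188.5 kN.
Allowable strength R_n/Ω = 188.5 / 2 = 94.2 kN.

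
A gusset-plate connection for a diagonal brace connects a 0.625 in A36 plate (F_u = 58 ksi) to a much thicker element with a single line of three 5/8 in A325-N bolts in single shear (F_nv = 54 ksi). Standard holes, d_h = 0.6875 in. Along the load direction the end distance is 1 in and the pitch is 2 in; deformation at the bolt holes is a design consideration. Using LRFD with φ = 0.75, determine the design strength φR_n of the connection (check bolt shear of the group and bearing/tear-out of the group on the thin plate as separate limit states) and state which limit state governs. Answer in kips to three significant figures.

37.3 kips (bolt shear governs)

Bolt shear: A_b = π·0.625²/4 = 0.3068 in²; R_n = 54 × 0.3068 × 3 × 1 = 49.7 kips → 0.75 × 49.7 = 37.3 kips.
Bearing (1.2 l_c t F_u ≤ 2.4 d t F_u): upper limit = 2.4·0.625·0.625·58 = 54.38 kips.
  Edge l_c = 1 − 0.6875/2 = 0.6562 → r_n = 28.55 kips; interior l_c = 2 − 0.6875 = 1.312 → r_n = 54.38 kips.
  R_n,bearing = 1·28.55 + 2·54.38 = 137.3 kips → 0.75 × 137.3 = 103 kips.
Bolt shear governs: 37.3 kips.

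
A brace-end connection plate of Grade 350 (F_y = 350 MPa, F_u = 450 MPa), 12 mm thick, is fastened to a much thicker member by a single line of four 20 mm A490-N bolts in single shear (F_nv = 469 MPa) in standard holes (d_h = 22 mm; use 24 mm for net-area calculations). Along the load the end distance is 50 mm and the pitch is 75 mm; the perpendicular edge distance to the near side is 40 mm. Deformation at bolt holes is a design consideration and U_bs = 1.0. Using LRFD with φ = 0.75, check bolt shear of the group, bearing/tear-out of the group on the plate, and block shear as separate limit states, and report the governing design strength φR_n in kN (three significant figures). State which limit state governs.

Bolt shear: A_b = π·20²/4 = 314.2 mm²; R_n = 469 × 314.2 × 4 × 1 / 1000 = 589.4 kN → 0.75 × 589.4 = 442 kN.
Bearing: edge l_c = 39, r_n = 252.7 kN; interior l_c = 53, r_n = 259.2 kN; R_n = 252.7 + 3·259.2 = 1030 kN → 773 kN.
Block shear: A_gv = 3300, A_nv = 2292, A_nt = 336 mm²; R_n = min(0.6F_uA_nv, 0.6F_yA_gv) + U_bs·F_u·A_nt = 770 kN → 578 kN.
Bolt shear governs: 442 kN.

442 kN (bolt shear governs)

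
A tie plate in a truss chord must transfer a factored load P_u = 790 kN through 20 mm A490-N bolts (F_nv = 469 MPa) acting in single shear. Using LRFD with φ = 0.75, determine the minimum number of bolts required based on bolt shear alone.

8 bolts

A_b = π·20²/4 = 314.2 mm².
Per-bolt design strength φR_n = 0.75 × 469 × 314.2 × 1 / 1000 = 110.5 kN.
n ≥ 790 / 110.5 = 7.149 → use 8 bolts.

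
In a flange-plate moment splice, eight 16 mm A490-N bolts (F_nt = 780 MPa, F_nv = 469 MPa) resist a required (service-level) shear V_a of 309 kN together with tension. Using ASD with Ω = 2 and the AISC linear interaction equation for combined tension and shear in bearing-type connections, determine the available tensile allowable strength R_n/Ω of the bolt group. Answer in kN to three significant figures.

302 kN

A_b = π·16²/4 = 201.1 mm²; f_rv = 309 × 1000 / (8 × 201.1) = 192.1 MPa.
F'_nt = 1.3 F_nt − (Ω F_nt / F_nv) f_rv = 1.3·780 − (2·780/469)·192.1 = 375 MPa, capped at F_nt → F'_nt = 375 MPa.
R_n = F'_nt · A_b · n = 375 × 201.1 × 8 / 1000 = 603.2 kN.
Allowable strength R_n/Ω = 603.2 / 2 = 302 kN.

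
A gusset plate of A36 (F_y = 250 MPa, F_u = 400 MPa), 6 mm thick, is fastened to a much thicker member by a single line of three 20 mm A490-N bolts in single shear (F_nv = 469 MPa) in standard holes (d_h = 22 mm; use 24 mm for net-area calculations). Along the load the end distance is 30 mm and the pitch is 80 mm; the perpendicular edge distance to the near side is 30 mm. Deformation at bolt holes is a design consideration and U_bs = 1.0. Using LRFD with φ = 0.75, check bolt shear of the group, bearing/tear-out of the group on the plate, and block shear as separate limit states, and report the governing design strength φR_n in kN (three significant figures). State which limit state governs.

Bolt shear: A_b = π·20²/4 = 314.2 mm²; R_n = 469 × 314.2 × 3 × 1 / 1000 = 442 kN → 0.75 × 442 = 332 kN.
Bearing: edge l_c = 19, r_n = 54.72 kN; interior l_c = 58, r_n = 115.2 kN; R_n = 54.72 + 2·115.2 = 285.1 kN → 214 kN.
Block shear: A_gv = 1140, A_nv = 780, A_nt = 108 mm²; R_n = min(0.6F_uA_nv, 0.6F_yA_gv) + U_bs·F_u·A_nt = 214.2 kN → 161 kN.
Block shear governs: 161 kN.

161 kN (block shear governs)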